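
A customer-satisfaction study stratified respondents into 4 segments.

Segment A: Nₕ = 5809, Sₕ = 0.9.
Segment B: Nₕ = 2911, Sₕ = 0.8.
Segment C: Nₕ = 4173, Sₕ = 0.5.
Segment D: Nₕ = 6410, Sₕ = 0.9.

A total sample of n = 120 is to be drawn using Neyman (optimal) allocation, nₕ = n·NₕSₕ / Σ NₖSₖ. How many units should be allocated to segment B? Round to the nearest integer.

Σ NₕSₕ = 5809·0.9 + 2911·0.8 + 4173·0.5 + 6410·0.9 = 15412.4.
Share for B: 2328.8/15412.4 = 0.15110.
n_B = 120 × 0.15110 = 18.132... → 18.

18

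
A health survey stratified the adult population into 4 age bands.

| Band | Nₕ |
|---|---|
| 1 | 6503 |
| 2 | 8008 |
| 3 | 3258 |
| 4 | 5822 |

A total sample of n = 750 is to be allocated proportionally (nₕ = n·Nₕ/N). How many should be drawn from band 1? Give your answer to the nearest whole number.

Share of band 1 = 6503/23591 = 0.27566.
Allocate 750 × 0.27566 = 206.742... → 207.

207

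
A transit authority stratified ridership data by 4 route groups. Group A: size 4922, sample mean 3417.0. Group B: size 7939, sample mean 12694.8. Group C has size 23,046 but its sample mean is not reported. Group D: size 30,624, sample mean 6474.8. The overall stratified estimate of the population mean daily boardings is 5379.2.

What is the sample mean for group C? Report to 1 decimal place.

1822.3

N = 4922 + 7939 + 23046 + 30624 = 66531.
Overall total = μ·N = 5379.2·66531 = 357883555.2.
Subtract the known strata: 4922·3417.0 + 7939·12694.8 + 30624·6474.8 = 315886766.4.
Remaining total for group C: 357883555.2 − 315886766.4 = 41996788.8.
Divide by its size: 41996788.8 / 23046 = 1822.303... → 1822.3.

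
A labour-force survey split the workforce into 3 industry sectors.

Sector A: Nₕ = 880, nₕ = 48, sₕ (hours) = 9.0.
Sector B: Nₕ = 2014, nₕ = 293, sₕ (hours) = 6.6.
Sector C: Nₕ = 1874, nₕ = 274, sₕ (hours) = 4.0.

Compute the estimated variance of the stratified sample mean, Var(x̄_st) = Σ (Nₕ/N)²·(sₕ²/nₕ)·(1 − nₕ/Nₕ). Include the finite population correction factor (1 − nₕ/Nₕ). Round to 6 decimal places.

N = 4768; Wₕ = Nₕ/N.
sector A: (880/4768)²·9.0²/48·(1 − 48/880) = 0.054347214
sector B: (2014/4768)²·6.6²/293·(1 − 293/2014) = 0.022666689
sector C: (1874/4768)²·4.0²/274·(1 − 274/1874) = 0.007701698
Sum = 0.084715602 → 0.084716.

0.084716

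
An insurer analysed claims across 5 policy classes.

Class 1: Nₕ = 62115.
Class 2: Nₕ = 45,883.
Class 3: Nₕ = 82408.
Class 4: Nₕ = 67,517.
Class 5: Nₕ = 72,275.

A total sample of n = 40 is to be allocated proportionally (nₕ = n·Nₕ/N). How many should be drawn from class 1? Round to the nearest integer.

Share of class 1 = 62115/330198 = 0.18811.
Allocate 40 × 0.18811 = 7.525... → 8.

8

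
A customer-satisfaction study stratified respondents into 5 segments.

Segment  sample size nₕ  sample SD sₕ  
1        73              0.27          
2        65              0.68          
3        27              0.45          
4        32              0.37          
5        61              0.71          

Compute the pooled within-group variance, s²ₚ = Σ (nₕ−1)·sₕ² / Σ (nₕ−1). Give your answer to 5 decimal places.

0.29485

1: (73−1)·0.27² = 72·0.0729 = 5.2488
2: (65−1)·0.68² = 64·0.4624 = 29.5936
3: (27−1)·0.45² = 26·0.2025 = 5.265
4: (32−1)·0.37² = 31·0.1369 = 4.2439
5: (61−1)·0.71² = 60·0.5041 = 30.246
Numerator = 74.5973; denominator = Σ(nₕ−1) = 253.
s²ₚ = 74.5973/253 = 0.2948510... → 0.29485.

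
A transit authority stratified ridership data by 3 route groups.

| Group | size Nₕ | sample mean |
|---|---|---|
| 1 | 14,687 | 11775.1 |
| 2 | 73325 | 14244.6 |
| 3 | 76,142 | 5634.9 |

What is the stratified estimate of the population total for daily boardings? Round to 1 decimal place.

1646478744.5

Estimate total by summing Nₕ·x̄ₕ over strata.
14687·11775.1 + 73325·14244.6 + 76142·5634.9 = 172940893.7 + 1044485295 + 429052555.8 = 1646478744.5.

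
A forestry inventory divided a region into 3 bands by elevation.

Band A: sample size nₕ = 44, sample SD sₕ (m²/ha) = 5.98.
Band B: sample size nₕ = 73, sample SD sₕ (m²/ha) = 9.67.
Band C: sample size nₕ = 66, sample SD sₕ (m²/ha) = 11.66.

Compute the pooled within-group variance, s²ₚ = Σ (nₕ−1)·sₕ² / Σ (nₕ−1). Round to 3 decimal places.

A: (44−1)·5.98² = 43·35.7604 = 1537.6972
B: (73−1)·9.67² = 72·93.5089 = 6732.6408
C: (66−1)·11.66² = 65·135.9556 = 8837.114
Numerator = 17107.452; denominator = Σ(nₕ−1) = 180.
s²ₚ = 17107.452/180 = 95.0414 → 95.041.

95.041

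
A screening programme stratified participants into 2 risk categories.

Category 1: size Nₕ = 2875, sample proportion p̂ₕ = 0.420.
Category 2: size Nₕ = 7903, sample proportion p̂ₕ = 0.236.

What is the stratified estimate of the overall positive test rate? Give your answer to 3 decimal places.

N = 2875 + 7903 = 10778.
Overall proportion = Σ (Nₕ/N)·p̂ₕ.
Σ Nₕp̂ₕ = 1207.5 + 1865.108 = 3072.608.
3072.608 / 10778 = 0.28508... → 0.285.

0.285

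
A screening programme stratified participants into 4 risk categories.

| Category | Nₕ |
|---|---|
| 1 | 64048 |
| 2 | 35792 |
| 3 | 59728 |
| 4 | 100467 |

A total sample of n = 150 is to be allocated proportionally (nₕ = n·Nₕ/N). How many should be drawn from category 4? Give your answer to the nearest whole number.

Share of category 4 = 100467/260035 = 0.38636.
Allocate 150 × 0.38636 = 57.954... → 58.

58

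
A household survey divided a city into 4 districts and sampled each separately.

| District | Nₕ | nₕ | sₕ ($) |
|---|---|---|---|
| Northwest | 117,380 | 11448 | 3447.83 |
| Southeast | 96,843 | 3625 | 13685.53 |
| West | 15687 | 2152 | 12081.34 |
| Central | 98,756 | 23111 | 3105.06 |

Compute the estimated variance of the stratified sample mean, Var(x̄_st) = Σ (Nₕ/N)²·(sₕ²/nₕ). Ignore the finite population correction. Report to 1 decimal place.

N = 328666; Wₕ = Nₕ/N.
district Northwest: (117380/328666)²·3447.83²/11448 = 132.4466
district Southeast: (96843/328666)²·13685.53²/3625 = 4485.8231
district West: (15687/328666)²·12081.34²/2152 = 154.5106
district Central: (98756/328666)²·3105.06²/23111 = 37.6651
Sum = 4810.4453 → 4810.4.

4810.4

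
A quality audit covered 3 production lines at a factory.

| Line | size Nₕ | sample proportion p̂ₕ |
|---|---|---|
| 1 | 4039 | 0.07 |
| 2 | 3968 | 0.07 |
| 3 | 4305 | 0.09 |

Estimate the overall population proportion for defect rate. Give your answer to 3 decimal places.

0.077

Wₕ = Nₕ/N with N = 12312: 0.3281, 0.3223, 0.3497.
p̂_st = 0.3281·0.07 + 0.3223·0.07 + 0.3497·0.09 ≈ 0.07699... → 0.077.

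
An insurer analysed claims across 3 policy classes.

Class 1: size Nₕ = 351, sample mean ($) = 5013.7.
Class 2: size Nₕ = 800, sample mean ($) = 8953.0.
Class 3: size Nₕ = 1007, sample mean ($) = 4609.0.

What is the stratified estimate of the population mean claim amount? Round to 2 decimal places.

N = 2158; weights Wₕ = Nₕ/N = (0.1627, 0.3707, 0.4666).
x̄_st = Σ Wₕ·x̄ₕ = 0.1627·5013.7 + 0.3707·8953.0 + 0.4666·4609.0 ≈ 6285.2047...
→ 6285.20.

6285.20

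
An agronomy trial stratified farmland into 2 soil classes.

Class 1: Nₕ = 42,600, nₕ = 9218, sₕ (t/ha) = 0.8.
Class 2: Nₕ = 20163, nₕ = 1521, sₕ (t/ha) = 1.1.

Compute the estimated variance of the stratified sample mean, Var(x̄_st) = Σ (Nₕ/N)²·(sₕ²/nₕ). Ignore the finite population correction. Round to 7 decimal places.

N = 62763. Term for each stratum: Wₕ²sₕ²/nₕ.
Var(x̄_st) = 0.0000319856 + 0.0000821030 = 0.0001140887 → 0.0001141.

0.0001141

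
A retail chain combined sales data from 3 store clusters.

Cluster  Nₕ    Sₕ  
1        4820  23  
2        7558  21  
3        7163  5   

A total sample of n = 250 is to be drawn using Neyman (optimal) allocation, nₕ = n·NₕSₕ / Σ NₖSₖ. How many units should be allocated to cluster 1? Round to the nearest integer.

1: NₕSₕ = 4820·23 = 110860
2: NₕSₕ = 7558·21 = 158718
3: NₕSₕ = 7163·5 = 35815
Σ NₕSₕ = 305393.
n_1 = 250·110860/305393 = 90.752... → 91.

91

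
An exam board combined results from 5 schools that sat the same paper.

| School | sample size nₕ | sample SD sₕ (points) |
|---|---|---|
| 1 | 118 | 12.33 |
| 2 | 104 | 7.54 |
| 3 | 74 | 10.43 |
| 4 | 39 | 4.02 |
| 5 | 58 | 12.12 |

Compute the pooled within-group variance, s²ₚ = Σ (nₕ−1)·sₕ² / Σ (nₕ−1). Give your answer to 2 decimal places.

104.57

Degrees of freedom: 117 + 103 + 73 + 38 + 57 = 388.
Σ(nₕ−1)sₕ² = 117·152.0289 + 103·56.8516 + 73·108.7849 + 38·16.1604 + 57·146.8944 = 40571.4698.
s²ₚ = 40571.4698 / 388 = 104.5656... → 104.57.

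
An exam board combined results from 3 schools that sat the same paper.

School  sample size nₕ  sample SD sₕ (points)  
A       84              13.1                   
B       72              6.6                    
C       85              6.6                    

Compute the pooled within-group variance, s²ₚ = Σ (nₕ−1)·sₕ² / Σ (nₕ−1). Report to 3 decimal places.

88.216

A: (84−1)·13.1² = 83·171.61 = 14243.63
B: (72−1)·6.6² = 71·43.56 = 3092.76
C: (85−1)·6.6² = 84·43.56 = 3659.04
Numerator = 20995.43; denominator = Σ(nₕ−1) = 238.
s²ₚ = 20995.43/238 = 88.21609... → 88.216.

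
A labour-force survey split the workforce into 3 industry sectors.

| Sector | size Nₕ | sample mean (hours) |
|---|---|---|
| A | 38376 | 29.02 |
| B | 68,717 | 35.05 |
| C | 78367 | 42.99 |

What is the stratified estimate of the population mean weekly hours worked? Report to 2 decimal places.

37.16

N = 38376 + 68717 + 78367 = 185460.
Weight each subgroup mean by Nₕ/N and sum.
Σ Nₕx̄ₕ = 38376·29.02 + 68717·35.05 + 78367·42.99 = 1113671.52 + 2408530.85 + 3368997.33 = 6891199.7.
Divide by N: 6891199.7 / 185460 = 37.1573... → 37.16.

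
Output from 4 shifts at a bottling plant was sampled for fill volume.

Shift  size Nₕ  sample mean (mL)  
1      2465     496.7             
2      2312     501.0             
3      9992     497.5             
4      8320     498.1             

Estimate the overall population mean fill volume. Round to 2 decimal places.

x̄_st = (Σ Nₕx̄ₕ) / (Σ Nₕ) = (2465·496.7 + 2312·501.0 + 9992·497.5 + 8320·498.1) / 23089
= 11497889.5 / 23089 = 497.9813... → 497.98.

497.98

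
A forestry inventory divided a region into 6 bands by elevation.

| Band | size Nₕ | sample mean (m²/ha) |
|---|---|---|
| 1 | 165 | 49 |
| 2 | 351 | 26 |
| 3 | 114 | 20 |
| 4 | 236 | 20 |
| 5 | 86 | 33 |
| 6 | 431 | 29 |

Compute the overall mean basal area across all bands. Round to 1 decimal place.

28.6

N = 165 + 351 + 114 + 236 + 86 + 431 = 1383.
Weight each subgroup mean by Nₕ/N and sum.
Σ Nₕx̄ₕ = 165·49 + 351·26 + 114·20 + 236·20 + 86·33 + 431·29 = 8085 + 9126 + 2280 + 4720 + 2838 + 12499 = 39548.
Divide by N: 39548 / 1383 = 28.596... → 28.6.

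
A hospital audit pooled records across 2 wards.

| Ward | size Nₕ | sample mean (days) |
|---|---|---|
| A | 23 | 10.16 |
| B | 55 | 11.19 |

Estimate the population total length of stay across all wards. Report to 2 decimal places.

A: 23·10.16 = 233.68
B: 55·11.19 = 615.45
τ̂ = Σ Nₕx̄ₕ = 849.13.

849.13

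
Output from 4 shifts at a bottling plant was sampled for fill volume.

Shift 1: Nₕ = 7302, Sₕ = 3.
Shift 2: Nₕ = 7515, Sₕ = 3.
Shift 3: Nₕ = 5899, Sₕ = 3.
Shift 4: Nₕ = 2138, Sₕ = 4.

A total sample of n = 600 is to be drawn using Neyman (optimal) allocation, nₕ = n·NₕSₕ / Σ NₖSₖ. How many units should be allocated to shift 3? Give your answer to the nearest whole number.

1: NₕSₕ = 7302·3 = 21906
2: NₕSₕ = 7515·3 = 22545
3: NₕSₕ = 5899·3 = 17697
4: NₕSₕ = 2138·4 = 8552
Σ NₕSₕ = 70700.
n_3 = 600·17697/70700 = 150.187... → 150.

150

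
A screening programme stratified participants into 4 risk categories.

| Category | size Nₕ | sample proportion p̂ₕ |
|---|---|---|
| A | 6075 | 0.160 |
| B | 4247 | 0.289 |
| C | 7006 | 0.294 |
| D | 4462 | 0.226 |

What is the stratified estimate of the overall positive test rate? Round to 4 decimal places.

0.2417

Wₕ = Nₕ/N with N = 21790: 0.2788, 0.1949, 0.3215, 0.2048.
p̂_st = 0.2788·0.160 + 0.1949·0.289 + 0.3215·0.294 + 0.2048·0.226 ≈ 0.241742... → 0.2417.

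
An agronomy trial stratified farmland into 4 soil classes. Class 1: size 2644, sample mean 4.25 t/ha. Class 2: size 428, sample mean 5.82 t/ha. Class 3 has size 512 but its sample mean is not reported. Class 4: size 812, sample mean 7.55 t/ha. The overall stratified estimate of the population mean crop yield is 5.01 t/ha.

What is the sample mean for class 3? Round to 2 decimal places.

Σ Nₕx̄ₕ = N·μ, so 512·x̄_3 = 4396·5.01 − (2644·4.25 + 428·5.82 + 812·7.55).
= 22023.96 − 19858.56 = 2165.4.
x̄_3 = 2165.4 / 512 = 4.2293... → 4.23.

4.23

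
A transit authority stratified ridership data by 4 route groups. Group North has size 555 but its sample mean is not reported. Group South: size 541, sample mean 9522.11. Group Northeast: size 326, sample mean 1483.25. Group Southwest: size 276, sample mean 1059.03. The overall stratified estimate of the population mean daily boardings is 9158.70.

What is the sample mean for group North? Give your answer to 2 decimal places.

Σ Nₕx̄ₕ = N·μ, so 555·x̄_North = 1698·9158.70 − (541·9522.11 + 326·1483.25 + 276·1059.03).
= 15551472.6 − 5927293.29 = 9624179.31.
x̄_North = 9624179.31 / 555 = 17340.8636... → 17340.86.

17340.86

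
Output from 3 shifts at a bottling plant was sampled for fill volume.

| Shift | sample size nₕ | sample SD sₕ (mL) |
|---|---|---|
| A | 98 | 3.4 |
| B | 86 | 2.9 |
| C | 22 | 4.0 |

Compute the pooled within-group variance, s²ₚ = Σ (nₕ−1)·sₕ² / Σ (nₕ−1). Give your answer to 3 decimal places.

A: (98−1)·3.4² = 97·11.56 = 1121.32
B: (86−1)·2.9² = 85·8.41 = 714.85
C: (22−1)·4.0² = 21·16 = 336
Numerator = 2172.17; denominator = Σ(nₕ−1) = 203.
s²ₚ = 2172.17/203 = 10.70034... → 10.700.

10.700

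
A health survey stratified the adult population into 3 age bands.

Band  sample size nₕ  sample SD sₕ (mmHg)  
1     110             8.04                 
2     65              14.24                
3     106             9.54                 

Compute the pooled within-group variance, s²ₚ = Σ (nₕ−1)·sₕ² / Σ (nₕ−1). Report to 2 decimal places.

Degrees of freedom: 109 + 64 + 105 = 278.
Σ(nₕ−1)sₕ² = 109·64.6416 + 64·202.7776 + 105·91.0116 = 29579.9188.
s²ₚ = 29579.9188 / 278 = 106.4026... → 106.40.

106.40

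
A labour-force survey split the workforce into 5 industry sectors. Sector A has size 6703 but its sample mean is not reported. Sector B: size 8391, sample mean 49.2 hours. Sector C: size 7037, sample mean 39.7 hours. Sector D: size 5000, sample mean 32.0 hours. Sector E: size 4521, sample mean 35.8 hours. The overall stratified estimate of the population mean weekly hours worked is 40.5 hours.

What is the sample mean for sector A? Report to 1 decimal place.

Σ Nₕx̄ₕ = N·μ, so 6703·x̄_A = 31652·40.5 − (8391·49.2 + 7037·39.7 + 5000·32.0 + 4521·35.8).
= 1281906 − 1014057.9 = 267848.1.
x̄_A = 267848.1 / 6703 = 39.959... → 40.0.

40.0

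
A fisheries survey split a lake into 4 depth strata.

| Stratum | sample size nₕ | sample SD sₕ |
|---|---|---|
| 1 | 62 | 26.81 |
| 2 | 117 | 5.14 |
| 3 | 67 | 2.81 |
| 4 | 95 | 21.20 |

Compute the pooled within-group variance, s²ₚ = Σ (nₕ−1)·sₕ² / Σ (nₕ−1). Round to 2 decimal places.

266.11

1: (62−1)·26.81² = 61·718.7761 = 43845.3421
2: (117−1)·5.14² = 116·26.4196 = 3064.6736
3: (67−1)·2.81² = 66·7.8961 = 521.1426
4: (95−1)·21.20² = 94·449.44 = 42247.36
Numerator = 89678.5183; denominator = Σ(nₕ−1) = 337.
s²ₚ = 89678.5183/337 = 266.1084... → 266.11.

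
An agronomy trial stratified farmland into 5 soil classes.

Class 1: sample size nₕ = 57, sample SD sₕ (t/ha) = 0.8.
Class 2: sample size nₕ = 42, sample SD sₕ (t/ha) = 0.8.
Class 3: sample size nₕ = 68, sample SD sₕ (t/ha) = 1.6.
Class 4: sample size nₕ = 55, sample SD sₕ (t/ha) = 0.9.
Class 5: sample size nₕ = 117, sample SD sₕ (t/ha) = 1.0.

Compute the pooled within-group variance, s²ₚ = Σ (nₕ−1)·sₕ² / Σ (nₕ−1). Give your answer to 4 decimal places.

1: (57−1)·0.8² = 56·0.64 = 35.84
2: (42−1)·0.8² = 41·0.64 = 26.24
3: (68−1)·1.6² = 67·2.56 = 171.52
4: (55−1)·0.9² = 54·0.81 = 43.74
5: (117−1)·1.0² = 116·1 = 116
Numerator = 393.34; denominator = Σ(nₕ−1) = 334.
s²ₚ = 393.34/334 = 1.177665... → 1.1777.

1.1777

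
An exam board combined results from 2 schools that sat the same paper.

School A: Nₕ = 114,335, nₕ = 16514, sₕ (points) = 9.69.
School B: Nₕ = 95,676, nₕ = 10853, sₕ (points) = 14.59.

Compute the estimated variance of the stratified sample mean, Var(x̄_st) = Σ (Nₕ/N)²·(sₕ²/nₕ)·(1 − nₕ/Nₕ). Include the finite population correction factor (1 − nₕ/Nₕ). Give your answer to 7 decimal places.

0.0050509

N = 210011. Term for each stratum: Wₕ²sₕ²/nₕ·(1−nₕ/Nₕ).
Var(x̄_st) = 0.0014418580 + 0.0036090536 = 0.0050509116 → 0.0050509.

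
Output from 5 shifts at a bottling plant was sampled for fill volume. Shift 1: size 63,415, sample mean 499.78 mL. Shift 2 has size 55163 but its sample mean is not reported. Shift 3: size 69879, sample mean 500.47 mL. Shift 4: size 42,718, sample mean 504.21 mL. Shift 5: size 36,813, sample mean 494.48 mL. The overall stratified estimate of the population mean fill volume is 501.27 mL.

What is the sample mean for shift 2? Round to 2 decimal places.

N = 63415 + 55163 + 69879 + 42718 + 36813 = 267988.
Overall total = μ·N = 501.27·267988 = 134334344.76.
Subtract the known strata: 63415·499.78 + 69879·500.47 + 42718·504.21 + 36813·494.48 = 106408026.85.
Remaining total for shift 2: 134334344.76 − 106408026.85 = 27926317.91.
Divide by its size: 27926317.91 / 55163 = 506.2509... → 506.25.

506.25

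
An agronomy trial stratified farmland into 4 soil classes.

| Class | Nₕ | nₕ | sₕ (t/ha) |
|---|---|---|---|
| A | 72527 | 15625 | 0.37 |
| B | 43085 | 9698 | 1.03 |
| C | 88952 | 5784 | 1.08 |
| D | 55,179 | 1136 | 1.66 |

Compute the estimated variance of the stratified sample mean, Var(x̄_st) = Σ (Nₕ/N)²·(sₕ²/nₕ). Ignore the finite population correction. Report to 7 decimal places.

N = 259743. Term for each stratum: Wₕ²sₕ²/nₕ.
Var(x̄_st) = 0.0000006831 + 0.0000030099 + 0.0000236506 + 0.0001094707 = 0.0001368144 → 0.0001368.

0.0001368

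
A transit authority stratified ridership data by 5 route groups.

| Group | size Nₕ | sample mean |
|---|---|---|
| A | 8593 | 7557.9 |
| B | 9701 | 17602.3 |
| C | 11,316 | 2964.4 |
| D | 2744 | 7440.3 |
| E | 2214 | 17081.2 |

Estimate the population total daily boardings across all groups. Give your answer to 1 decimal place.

Population total = Σ Nₕ·x̄ₕ (each stratum's size times its mean).
8593·7557.9 + 9701·17602.3 + 11316·2964.4 + 2744·7440.3 + 2214·17081.2 = 64945034.7 + 170759912.3 + 33545150.4 + 20416183.2 + 37817776.8 = 327484057.4.

327484057.4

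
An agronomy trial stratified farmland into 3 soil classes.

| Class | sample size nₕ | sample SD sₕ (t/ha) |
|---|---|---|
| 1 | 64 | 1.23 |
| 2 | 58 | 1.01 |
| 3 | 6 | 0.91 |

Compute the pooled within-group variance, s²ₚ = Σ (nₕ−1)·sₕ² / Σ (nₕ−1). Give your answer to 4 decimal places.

1: (64−1)·1.23² = 63·1.5129 = 95.3127
2: (58−1)·1.01² = 57·1.0201 = 58.1457
3: (6−1)·0.91² = 5·0.8281 = 4.1405
Numerator = 157.5989; denominator = Σ(nₕ−1) = 125.
s²ₚ = 157.5989/125 = 1.260791... → 1.2608.

1.2608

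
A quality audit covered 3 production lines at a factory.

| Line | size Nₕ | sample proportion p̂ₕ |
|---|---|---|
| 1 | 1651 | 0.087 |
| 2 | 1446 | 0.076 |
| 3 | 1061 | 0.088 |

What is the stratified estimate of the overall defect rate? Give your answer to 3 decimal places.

N = 1651 + 1446 + 1061 = 4158.
Overall proportion = Σ (Nₕ/N)·p̂ₕ.
Σ Nₕp̂ₕ = 143.637 + 109.896 + 93.368 = 346.901.
346.901 / 4158 = 0.08343... → 0.083.

0.083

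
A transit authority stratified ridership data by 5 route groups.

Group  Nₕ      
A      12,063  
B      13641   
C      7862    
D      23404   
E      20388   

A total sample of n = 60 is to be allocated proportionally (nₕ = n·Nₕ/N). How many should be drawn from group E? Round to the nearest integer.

N = 12063 + 13641 + 7862 + 23404 + 20388 = 77358.
n_E = 60·20388/77358 = 15.813... → 16.

16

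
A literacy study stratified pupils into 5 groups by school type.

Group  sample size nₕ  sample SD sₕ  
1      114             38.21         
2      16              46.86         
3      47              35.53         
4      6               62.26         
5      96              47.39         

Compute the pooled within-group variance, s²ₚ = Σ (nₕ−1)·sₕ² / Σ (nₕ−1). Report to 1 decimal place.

Degrees of freedom: 113 + 15 + 46 + 5 + 95 = 274.
Σ(nₕ−1)sₕ² = 113·1460.0041 + 15·2195.8596 + 46·1262.3809 + 5·3876.3076 + 95·2245.8121 = 488721.5662.
s²ₚ = 488721.5662 / 274 = 1783.655... → 1783.7.

1783.7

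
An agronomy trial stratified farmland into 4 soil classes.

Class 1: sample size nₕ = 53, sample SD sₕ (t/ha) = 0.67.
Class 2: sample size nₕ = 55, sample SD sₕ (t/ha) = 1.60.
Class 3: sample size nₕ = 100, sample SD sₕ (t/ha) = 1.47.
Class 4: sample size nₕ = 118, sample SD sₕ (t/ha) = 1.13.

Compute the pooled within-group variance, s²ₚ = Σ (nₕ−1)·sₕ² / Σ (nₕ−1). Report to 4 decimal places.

1.6302

Degrees of freedom: 52 + 54 + 99 + 117 = 322.
Σ(nₕ−1)sₕ² = 52·0.4489 + 54·2.56 + 99·2.1609 + 117·1.2769 = 524.9092.
s²ₚ = 524.9092 / 322 = 1.630153... → 1.6302.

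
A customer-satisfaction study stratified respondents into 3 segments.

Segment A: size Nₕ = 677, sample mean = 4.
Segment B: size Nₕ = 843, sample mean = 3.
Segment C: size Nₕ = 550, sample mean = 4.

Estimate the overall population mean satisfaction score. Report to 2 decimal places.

3.59

x̄_st = (Σ Nₕx̄ₕ) / (Σ Nₕ) = (677·4 + 843·3 + 550·4) / 2070
= 7437 / 2070 = 3.5928... → 3.59.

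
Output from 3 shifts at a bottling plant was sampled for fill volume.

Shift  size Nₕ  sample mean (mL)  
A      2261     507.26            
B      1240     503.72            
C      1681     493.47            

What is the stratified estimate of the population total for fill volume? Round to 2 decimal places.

Estimate total by summing Nₕ·x̄ₕ over strata.
2261·507.26 + 1240·503.72 + 1681·493.47 = 1146914.86 + 624612.8 + 829523.07 = 2601050.73.

2601050.73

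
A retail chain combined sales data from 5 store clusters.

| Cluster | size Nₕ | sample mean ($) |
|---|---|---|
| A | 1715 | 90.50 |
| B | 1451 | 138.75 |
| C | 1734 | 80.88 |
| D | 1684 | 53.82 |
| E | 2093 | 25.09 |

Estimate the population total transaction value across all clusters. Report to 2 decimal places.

A: 1715·90.50 = 155207.5
B: 1451·138.75 = 201326.25
C: 1734·80.88 = 140245.92
D: 1684·53.82 = 90632.88
E: 2093·25.09 = 52513.37
τ̂ = Σ Nₕx̄ₕ = 639925.92.

639925.92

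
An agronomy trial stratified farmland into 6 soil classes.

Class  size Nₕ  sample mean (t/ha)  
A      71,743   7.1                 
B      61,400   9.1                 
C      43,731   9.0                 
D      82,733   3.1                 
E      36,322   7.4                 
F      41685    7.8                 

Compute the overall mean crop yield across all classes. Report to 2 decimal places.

6.85

x̄_st = (Σ Nₕx̄ₕ) / (Σ Nₕ) = (71743·7.1 + 61400·9.1 + 43731·9.0 + 82733·3.1 + 36322·7.4 + 41685·7.8) / 337614
= 2312092.4 / 337614 = 6.8483... → 6.85.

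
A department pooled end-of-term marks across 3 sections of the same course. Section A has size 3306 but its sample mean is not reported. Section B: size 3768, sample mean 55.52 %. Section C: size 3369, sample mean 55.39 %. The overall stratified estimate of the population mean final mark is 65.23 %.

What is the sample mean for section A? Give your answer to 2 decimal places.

86.32

Σ Nₕx̄ₕ = N·μ, so 3306·x̄_A = 10443·65.23 − (3768·55.52 + 3369·55.39).
= 681196.89 − 395808.27 = 285388.62.
x̄_A = 285388.62 / 3306 = 86.3244... → 86.32.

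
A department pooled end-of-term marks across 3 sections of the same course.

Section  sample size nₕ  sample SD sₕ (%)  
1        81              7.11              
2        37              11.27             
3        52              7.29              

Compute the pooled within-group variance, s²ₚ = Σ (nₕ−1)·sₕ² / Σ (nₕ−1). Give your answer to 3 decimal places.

Degrees of freedom: 80 + 36 + 51 = 167.
Σ(nₕ−1)sₕ² = 80·50.5521 + 36·127.0129 + 51·53.1441 = 11326.9815.
s²ₚ = 11326.9815 / 167 = 67.82624... → 67.826.

67.826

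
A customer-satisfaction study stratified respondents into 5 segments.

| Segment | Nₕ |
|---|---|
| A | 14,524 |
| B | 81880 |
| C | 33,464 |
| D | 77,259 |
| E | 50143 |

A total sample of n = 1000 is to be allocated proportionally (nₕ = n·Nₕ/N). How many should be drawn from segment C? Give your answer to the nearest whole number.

N = 14524 + 81880 + 33464 + 77259 + 50143 = 257270.
n_C = 1000·33464/257270 = 130.073... → 130.

130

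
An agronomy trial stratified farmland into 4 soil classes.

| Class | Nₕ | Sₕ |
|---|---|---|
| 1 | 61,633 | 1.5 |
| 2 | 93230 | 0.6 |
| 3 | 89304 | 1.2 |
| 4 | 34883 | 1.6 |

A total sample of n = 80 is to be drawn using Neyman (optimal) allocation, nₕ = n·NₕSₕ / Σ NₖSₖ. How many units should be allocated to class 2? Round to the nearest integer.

14

Σ NₕSₕ = 61633·1.5 + 93230·0.6 + 89304·1.2 + 34883·1.6 = 311365.1.
Share for 2: 55938/311365.1 = 0.17965.
n_2 = 80 × 0.17965 = 14.372... → 14.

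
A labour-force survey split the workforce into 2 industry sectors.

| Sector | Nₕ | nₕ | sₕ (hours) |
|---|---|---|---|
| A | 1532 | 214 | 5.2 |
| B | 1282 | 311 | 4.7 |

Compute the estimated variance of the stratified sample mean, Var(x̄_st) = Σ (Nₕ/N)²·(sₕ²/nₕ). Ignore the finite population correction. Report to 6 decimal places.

N = 2814; Wₕ = Nₕ/N.
sector A: (1532/2814)²·5.2²/214 = 0.037450900
sector B: (1282/2814)²·4.7²/311 = 0.014742230
Sum = 0.052193130 → 0.052193.

0.052193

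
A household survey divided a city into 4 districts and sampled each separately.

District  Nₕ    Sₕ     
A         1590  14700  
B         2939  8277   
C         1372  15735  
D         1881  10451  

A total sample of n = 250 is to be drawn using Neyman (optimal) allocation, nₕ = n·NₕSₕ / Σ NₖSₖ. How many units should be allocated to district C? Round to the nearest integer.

61

A: NₕSₕ = 1590·14700 = 23373000
B: NₕSₕ = 2939·8277 = 24326103
C: NₕSₕ = 1372·15735 = 21588420
D: NₕSₕ = 1881·10451 = 19658331
Σ NₕSₕ = 88945854.
n_C = 250·21588420/88945854 = 60.679... → 61.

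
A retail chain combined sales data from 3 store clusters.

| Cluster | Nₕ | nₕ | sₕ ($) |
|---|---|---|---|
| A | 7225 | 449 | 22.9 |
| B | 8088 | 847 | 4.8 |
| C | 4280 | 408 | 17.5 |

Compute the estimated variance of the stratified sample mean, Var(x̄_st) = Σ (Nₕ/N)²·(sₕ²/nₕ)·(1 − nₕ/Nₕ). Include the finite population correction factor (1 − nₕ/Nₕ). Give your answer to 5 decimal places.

N = 19593; Wₕ = Nₕ/N.
cluster A: (7225/19593)²·22.9²/449·(1 − 449/7225) = 0.14894777
cluster B: (8088/19593)²·4.8²/847·(1 − 847/8088) = 0.00414989
cluster C: (4280/19593)²·17.5²/408·(1 − 408/4280) = 0.03240359
Sum = 0.18550125 → 0.18550.

0.18550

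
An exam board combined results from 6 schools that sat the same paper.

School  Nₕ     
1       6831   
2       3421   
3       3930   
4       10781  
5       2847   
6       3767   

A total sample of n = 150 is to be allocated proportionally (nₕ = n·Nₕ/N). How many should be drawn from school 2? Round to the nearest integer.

N = 6831 + 3421 + 3930 + 10781 + 2847 + 3767 = 31577.
n_2 = 150·3421/31577 = 16.251... → 16.

16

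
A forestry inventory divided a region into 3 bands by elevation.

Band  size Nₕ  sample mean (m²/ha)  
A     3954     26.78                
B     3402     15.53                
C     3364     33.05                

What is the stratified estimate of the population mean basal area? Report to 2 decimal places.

N = 3954 + 3402 + 3364 = 10720.
The stratified mean weights each stratum mean by its population share Nₕ/N.
Σ Nₕx̄ₕ = 3954·26.78 + 3402·15.53 + 3364·33.05 = 105888.12 + 52833.06 + 111180.2 = 269901.38.
Divide by N: 269901.38 / 10720 = 25.1774... → 25.18.

25.18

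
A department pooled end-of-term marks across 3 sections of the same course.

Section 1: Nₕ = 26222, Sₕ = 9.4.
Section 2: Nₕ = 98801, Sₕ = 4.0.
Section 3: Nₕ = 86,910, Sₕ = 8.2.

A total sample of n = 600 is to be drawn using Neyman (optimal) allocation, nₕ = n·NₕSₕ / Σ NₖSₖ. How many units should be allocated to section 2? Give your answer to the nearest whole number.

175

1: NₕSₕ = 26222·9.4 = 246486.8
2: NₕSₕ = 98801·4.0 = 395204
3: NₕSₕ = 86910·8.2 = 712662
Σ NₕSₕ = 1354352.8.
n_2 = 600·395204/1354352.8 = 175.082... → 175.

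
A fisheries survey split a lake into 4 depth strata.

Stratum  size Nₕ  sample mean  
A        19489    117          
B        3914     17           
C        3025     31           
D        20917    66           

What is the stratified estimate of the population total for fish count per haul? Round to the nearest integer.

3821048

A: 19489·117 = 2280213
B: 3914·17 = 66538
C: 3025·31 = 93775
D: 20917·66 = 1380522
τ̂ = Σ Nₕx̄ₕ = 3821048.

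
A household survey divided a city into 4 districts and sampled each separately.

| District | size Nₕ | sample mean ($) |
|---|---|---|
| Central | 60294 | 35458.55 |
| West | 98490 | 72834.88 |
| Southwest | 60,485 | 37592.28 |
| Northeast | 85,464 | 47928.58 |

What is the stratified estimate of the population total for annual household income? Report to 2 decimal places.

Estimate total by summing Nₕ·x̄ₕ over strata.
60294·35458.55 + 98490·72834.88 + 60485·37592.28 + 85464·47928.58 = 2137937813.7 + 7173507331.2 + 2273769055.8 + 4096168161.12 = 15681382361.82.

15681382361.82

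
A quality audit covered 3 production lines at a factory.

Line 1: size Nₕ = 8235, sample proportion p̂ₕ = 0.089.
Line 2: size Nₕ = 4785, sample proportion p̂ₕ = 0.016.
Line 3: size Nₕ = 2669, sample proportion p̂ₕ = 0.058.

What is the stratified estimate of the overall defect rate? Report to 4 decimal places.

0.0615

N = 8235 + 4785 + 2669 = 15689.
Overall proportion = Σ (Nₕ/N)·p̂ₕ.
Σ Nₕp̂ₕ = 732.915 + 76.56 + 154.802 = 964.277.
964.277 / 15689 = 0.061462... → 0.0615.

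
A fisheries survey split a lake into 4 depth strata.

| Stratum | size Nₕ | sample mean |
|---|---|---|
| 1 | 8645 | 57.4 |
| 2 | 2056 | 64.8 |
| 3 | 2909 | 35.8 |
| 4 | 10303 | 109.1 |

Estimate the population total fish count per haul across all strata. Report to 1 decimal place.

Population total = Σ Nₕ·x̄ₕ (each stratum's size times its mean).
8645·57.4 + 2056·64.8 + 2909·35.8 + 10303·109.1 = 496223 + 133228.8 + 104142.2 + 1124057.3 = 1857651.3.

1857651.3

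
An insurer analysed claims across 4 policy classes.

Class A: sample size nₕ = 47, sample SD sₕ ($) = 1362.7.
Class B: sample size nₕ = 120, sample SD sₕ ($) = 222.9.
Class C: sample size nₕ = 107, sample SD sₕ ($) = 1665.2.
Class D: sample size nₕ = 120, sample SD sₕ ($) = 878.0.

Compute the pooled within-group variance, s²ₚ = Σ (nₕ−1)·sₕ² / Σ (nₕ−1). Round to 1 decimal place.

1223061.2

A: (47−1)·1362.7² = 46·1856951.29 = 85419759.34
B: (120−1)·222.9² = 119·49684.41 = 5912444.79
C: (107−1)·1665.2² = 106·2772891.04 = 293926450.24
D: (120−1)·878.0² = 119·770884 = 91735196
Numerator = 476993850.37; denominator = Σ(nₕ−1) = 390.
s²ₚ = 476993850.37/390 = 1223061.155... → 1223061.2.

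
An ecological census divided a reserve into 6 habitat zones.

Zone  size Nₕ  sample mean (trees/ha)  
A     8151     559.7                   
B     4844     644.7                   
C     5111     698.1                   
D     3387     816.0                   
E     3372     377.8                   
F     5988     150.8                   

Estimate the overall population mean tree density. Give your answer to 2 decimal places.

524.87

N = 30853; weights Wₕ = Nₕ/N = (0.2642, 0.1570, 0.1657, 0.1098, 0.1093, 0.1941).
x̄_st = Σ Wₕ·x̄ₕ = 0.2642·559.7 + 0.1570·644.7 + 0.1657·698.1 + 0.1098·816.0 + 0.1093·377.8 + 0.1941·150.8 ≈ 524.8681...
→ 524.87.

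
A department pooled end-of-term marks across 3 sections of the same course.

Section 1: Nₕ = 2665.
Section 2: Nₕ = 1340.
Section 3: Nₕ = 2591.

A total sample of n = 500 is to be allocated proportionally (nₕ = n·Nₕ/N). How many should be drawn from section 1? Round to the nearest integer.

202

Share of section 1 = 2665/6596 = 0.40403.
Allocate 500 × 0.40403 = 202.016... → 202.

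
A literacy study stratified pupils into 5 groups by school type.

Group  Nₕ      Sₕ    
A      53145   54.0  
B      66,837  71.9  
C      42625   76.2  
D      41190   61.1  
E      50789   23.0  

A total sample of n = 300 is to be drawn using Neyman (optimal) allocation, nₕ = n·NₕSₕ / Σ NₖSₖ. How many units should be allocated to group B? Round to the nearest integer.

99

Σ NₕSₕ = 53145·54.0 + 66837·71.9 + 42625·76.2 + 41190·61.1 + 50789·23.0 = 14608291.3.
Share for B: 4805580.3/14608291.3 = 0.32896.
n_B = 300 × 0.32896 = 98.689... → 99.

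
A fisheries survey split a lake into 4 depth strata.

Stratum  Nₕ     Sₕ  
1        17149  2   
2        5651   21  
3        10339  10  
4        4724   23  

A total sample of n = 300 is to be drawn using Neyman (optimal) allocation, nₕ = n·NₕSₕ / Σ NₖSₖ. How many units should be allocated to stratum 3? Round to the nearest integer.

1: NₕSₕ = 17149·2 = 34298
2: NₕSₕ = 5651·21 = 118671
3: NₕSₕ = 10339·10 = 103390
4: NₕSₕ = 4724·23 = 108652
Σ NₕSₕ = 365011.
n_3 = 300·103390/365011 = 84.976... → 85.

85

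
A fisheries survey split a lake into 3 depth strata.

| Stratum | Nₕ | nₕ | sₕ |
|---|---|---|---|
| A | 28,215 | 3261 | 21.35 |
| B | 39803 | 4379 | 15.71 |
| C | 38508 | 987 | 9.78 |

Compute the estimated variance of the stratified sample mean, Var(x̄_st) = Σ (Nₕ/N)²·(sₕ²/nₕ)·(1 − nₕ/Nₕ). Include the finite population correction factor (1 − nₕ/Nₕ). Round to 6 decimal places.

N = 106526. Term for each stratum: Wₕ²sₕ²/nₕ·(1−nₕ/Nₕ).
Var(x̄_st) = 0.008672692 + 0.007002927 + 0.012338850 = 0.028014469 → 0.028014.

0.028014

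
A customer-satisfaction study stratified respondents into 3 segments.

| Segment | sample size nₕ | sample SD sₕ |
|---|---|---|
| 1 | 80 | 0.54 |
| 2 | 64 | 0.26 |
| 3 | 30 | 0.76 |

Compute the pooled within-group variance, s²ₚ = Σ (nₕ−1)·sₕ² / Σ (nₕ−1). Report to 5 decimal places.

0.25758

Degrees of freedom: 79 + 63 + 29 = 171.
Σ(nₕ−1)sₕ² = 79·0.2916 + 63·0.0676 + 29·0.5776 = 44.0456.
s²ₚ = 44.0456 / 171 = 0.2575766... → 0.25758.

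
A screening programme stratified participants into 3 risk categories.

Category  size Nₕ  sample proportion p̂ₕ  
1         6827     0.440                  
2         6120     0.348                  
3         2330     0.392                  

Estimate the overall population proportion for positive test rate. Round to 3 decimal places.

Wₕ = Nₕ/N with N = 15277: 0.4469, 0.4006, 0.1525.
p̂_st = 0.4469·0.440 + 0.4006·0.348 + 0.1525·0.392 ≈ 0.39582... → 0.396.

0.396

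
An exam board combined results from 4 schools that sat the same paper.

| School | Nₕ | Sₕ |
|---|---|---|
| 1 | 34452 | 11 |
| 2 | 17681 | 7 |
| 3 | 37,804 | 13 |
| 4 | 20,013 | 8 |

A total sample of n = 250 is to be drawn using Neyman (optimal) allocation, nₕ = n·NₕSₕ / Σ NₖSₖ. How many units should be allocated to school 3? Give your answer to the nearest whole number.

106

Σ NₕSₕ = 34452·11 + 17681·7 + 37804·13 + 20013·8 = 1154295.
Share for 3: 491452/1154295 = 0.42576.
n_3 = 250 × 0.42576 = 106.440... → 106.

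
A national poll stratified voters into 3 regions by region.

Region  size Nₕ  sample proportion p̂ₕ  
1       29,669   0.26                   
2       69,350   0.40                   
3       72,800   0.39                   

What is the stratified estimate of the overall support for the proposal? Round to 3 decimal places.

0.372

Wₕ = Nₕ/N with N = 171819: 0.1727, 0.4036, 0.4237.
p̂_st = 0.1727·0.26 + 0.4036·0.40 + 0.4237·0.39 ≈ 0.37159... → 0.372.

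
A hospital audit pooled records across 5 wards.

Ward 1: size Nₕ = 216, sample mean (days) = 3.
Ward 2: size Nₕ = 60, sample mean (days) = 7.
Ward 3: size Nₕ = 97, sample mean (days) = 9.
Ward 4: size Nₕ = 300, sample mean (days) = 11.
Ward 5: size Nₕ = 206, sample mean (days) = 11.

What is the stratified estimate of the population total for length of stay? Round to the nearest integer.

1: 216·3 = 648
2: 60·7 = 420
3: 97·9 = 873
4: 300·11 = 3300
5: 206·11 = 2266
τ̂ = Σ Nₕx̄ₕ = 7507.

7507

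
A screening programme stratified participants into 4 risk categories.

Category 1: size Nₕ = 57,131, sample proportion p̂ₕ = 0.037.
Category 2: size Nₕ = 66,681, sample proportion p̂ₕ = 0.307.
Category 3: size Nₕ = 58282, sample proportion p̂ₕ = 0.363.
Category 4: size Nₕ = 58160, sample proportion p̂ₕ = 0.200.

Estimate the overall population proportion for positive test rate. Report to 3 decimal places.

0.230

Wₕ = Nₕ/N with N = 240254: 0.2378, 0.2775, 0.2426, 0.2421.
p̂_st = 0.2378·0.037 + 0.2775·0.307 + 0.2426·0.363 + 0.2421·0.200 ≈ 0.23048... → 0.230.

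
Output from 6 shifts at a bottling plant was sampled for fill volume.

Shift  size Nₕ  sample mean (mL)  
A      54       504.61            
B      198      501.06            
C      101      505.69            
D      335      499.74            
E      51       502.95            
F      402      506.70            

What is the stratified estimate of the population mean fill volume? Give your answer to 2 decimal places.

N = 54 + 198 + 101 + 335 + 51 + 402 = 1141.
Weight each subgroup mean by Nₕ/N and sum.
Σ Nₕx̄ₕ = 54·504.61 + 198·501.06 + 101·505.69 + 335·499.74 + 51·502.95 + 402·506.70 = 27248.94 + 99209.88 + 51074.69 + 167412.9 + 25650.45 + 203693.4 = 574290.26.
Divide by N: 574290.26 / 1141 = 503.3219... → 503.32.

503.32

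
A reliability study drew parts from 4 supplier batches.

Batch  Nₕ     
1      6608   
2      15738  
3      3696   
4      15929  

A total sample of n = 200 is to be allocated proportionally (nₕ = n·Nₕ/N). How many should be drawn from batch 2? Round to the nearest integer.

N = 6608 + 15738 + 3696 + 15929 = 41971.
n_2 = 200·15738/41971 = 74.995... → 75.

75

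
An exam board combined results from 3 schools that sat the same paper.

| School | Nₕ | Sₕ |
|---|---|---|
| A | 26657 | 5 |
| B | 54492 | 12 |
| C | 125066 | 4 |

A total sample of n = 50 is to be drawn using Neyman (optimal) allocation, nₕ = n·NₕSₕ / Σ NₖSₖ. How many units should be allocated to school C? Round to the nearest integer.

A: NₕSₕ = 26657·5 = 133285
B: NₕSₕ = 54492·12 = 653904
C: NₕSₕ = 125066·4 = 500264
Σ NₕSₕ = 1287453.
n_C = 50·500264/1287453 = 19.428... → 19.

19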